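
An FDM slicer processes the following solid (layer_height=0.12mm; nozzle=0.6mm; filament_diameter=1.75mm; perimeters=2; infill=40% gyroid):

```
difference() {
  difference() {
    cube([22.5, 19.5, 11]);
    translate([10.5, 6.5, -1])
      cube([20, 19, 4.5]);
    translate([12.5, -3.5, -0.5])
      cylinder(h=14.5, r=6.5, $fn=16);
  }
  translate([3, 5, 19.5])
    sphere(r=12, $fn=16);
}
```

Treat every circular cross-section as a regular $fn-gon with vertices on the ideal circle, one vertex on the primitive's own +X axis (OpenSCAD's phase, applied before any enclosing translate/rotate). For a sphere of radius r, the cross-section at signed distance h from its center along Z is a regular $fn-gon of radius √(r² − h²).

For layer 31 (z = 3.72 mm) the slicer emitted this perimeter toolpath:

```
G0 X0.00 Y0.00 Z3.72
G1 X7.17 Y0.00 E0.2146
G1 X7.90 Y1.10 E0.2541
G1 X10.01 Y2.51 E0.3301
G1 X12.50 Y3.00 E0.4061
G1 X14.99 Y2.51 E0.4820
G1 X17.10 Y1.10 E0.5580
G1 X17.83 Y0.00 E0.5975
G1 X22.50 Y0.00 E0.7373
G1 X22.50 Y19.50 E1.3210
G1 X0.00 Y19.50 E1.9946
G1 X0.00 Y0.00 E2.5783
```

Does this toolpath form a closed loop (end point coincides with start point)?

Start point (G0): (0.00, 0.00). End point (last G1): the path returns to the start — closed.

yes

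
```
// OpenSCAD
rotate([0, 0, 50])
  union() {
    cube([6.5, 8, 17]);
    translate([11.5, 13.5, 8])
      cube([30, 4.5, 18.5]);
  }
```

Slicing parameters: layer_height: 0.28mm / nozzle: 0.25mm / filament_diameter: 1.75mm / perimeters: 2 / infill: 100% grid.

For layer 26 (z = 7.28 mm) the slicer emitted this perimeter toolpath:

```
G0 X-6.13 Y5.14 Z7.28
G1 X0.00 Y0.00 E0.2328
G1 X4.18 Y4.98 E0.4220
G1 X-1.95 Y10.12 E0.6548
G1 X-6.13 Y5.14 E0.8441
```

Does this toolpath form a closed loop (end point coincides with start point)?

Start point (G0): (-6.13, 5.14). End point (last G1): the path returns to the start — closed.

yes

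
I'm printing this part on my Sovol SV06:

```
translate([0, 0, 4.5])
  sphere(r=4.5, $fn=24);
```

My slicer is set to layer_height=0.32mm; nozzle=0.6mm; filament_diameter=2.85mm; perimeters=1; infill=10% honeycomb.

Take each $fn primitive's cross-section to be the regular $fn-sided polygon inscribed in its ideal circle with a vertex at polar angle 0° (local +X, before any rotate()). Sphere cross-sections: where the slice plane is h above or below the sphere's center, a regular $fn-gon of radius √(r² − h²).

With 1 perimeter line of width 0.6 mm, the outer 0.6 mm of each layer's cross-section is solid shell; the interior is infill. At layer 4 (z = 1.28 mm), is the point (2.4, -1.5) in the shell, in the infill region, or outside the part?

shell

At z = 1.28 mm: the r=4.5 sphere contributes a regular 24-gon of circumradius √(4.5²−3.22²) = 3.144. Overall, the cross-section is a single solid region. The nearest boundary edge runs (2.22, -2.22)→(2.72, -1.57); distance from the point to it = 0.30 mm. The point is inside the cross-section, 0.30 mm from the nearest boundary — within the 0.6 mm shell band (1 × 0.6).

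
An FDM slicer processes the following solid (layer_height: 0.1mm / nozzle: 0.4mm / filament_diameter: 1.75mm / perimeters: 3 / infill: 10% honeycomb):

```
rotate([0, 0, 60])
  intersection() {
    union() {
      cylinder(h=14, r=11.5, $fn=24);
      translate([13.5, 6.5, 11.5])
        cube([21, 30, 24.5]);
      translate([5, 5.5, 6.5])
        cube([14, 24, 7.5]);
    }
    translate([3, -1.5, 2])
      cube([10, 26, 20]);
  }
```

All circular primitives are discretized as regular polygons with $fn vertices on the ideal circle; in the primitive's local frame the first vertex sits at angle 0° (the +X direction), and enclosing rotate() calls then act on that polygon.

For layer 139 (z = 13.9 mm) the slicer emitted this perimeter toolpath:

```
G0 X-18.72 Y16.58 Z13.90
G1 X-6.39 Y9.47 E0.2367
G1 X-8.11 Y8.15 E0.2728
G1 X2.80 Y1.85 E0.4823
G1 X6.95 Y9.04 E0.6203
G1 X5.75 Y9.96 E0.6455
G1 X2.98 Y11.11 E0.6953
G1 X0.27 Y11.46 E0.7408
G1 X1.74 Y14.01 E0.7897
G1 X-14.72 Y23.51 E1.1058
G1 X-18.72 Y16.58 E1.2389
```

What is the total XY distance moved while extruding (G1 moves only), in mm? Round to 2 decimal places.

Sum the Euclidean lengths of each G1 segment: total = 74.49 mm.

74.49 mm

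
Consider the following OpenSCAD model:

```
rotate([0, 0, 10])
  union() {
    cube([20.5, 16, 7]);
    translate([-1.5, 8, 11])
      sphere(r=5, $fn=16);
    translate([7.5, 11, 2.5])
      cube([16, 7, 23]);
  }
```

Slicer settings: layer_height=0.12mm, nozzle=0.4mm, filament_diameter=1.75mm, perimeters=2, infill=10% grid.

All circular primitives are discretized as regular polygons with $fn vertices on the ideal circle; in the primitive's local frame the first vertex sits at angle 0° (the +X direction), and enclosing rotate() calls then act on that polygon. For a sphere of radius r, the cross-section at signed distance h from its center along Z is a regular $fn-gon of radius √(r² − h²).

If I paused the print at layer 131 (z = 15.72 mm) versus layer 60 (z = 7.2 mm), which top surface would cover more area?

layer 60 (z = 7.2 mm)

Layer 131 (z = 15.72): the cube is absent (z outside [0, 7]); the r=5 sphere at (-1.5, 8) contributes a regular 16-gon of circumradius √(5²−4.72²) = 1.650 (area = (16/2)·1.650²·sin(360°/16) = 8.33 mm²); the cube at (7.5, 11) (footprint 16×7) is included at this height (area 112.00 mm²); Combining (union): the 2 present regions are separate (no shared area or edge), so areas and boundary lengths simply add and each stays a separate island — area = 120.33 mm²; (whole slice rotated 10° about Z — lengths, areas and connectivity unchanged). So its area = 120.33 mm². Layer 60 (z = 7.2): the cube does not reach this height (z outside [0, 7]); the r=5 sphere at (-1.5, 8) contributes a regular 16-gon of circumradius √(5²−3.8²) = 3.250 (area = (16/2)·3.250²·sin(360°/16) = 32.33 mm²); the 16×7 cube at (7.5, 11) contributes its full rectangle (area 112.00 mm²); Taking the union: the 2 present regions are separate (no shared area or edge), so areas and boundary lengths simply add and each stays a separate island — area = 144.33 mm²; (rotated 10° about Z; rotation is an isometry so areas/perimeters/island counts are preserved). So its area = 144.33 mm². Layer 60 is larger (144.33 vs 120.33 mm²).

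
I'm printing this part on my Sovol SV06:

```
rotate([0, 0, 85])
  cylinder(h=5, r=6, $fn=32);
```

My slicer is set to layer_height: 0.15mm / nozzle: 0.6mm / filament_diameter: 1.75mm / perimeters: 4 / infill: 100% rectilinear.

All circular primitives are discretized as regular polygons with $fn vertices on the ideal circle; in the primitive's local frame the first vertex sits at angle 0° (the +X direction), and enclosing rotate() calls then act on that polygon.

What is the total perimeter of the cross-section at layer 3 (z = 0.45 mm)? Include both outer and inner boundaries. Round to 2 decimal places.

At z = 0.45 mm: the r=6 cylinder gives a regular 32-gon of circumradius 6 (constant along its height) (perimeter = 2·32·6.000·sin(180°/32) = 37.64 mm); (whole slice rotated 85° about Z — lengths, areas and connectivity unchanged). Overall, the cross-section is a single solid region. Total boundary length (outer) = 37.64 mm.

37.64 mm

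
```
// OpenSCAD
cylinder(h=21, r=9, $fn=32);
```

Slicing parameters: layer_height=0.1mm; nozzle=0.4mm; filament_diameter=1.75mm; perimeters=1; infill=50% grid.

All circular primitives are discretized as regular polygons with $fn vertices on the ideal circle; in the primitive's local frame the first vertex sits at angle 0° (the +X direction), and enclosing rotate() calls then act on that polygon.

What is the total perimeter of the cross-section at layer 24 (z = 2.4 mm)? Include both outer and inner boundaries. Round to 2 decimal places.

56.46 mm

At z = 2.4 mm: the r=9 cylinder contributes a regular 32-gon of circumradius 9 (perimeter = 2·32·9.000·sin(180°/32) = 56.46 mm). Overall, the cross-section is a single solid region. Total boundary length (outer) = 56.46 mm.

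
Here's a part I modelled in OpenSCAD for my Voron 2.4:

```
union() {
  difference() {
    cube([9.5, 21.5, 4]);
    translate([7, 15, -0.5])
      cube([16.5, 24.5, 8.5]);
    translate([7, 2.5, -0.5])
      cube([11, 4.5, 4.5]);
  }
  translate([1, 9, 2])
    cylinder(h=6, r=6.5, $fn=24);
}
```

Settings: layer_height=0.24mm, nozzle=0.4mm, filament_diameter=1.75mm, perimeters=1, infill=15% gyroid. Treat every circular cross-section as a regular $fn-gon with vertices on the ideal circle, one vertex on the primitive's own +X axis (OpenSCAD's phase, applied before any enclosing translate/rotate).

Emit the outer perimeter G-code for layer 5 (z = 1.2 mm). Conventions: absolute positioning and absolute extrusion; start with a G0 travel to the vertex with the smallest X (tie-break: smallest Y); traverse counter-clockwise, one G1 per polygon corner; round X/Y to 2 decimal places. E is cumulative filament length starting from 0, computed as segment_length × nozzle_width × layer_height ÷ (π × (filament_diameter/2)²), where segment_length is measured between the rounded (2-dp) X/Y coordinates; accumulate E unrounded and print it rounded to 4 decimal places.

At z = 1.2 mm: the cube (footprint 9.5×21.5) is included at this height; the cube at (7, 15) is present — its section is the full 16.5×24.5 rectangle; the cube at (7, 2.5) is present — its section is the full 11×4.5 rectangle; Taking the first minus the rest: starting from the 9.5×21.5 cube, the 16.5×24.5 cube at (7, 15) partially overlaps it — only the 16.25 mm² overlap (of its 404.25 mm²) is removed, clipping the outline; the 11×4.5 cube at (7, 2.5) partially overlaps it — only the 11.25 mm² overlap (of its 49.50 mm²) is removed, clipping the outline — 1 connected region; the cylinder at (1, 9) is not intersected at this z (z outside [2, 8]); Taking the union: only the result so far is present, so the union is just that shape — 1 connected region. The outline is a single polygon with 10 vertices. Extrusion per mm of travel: 0.4 × 0.24 / (π × 0.875²) = 0.039912. Accumulating E over each segment gives final E = 2.6741.

G0 X0.00 Y0.00 Z1.20
G1 X9.50 Y0.00 E0.3792
G1 X9.50 Y2.50 E0.4789
G1 X7.00 Y2.50 E0.5787
G1 X7.00 Y7.00 E0.7583
G1 X9.50 Y7.00 E0.8581
G1 X9.50 Y15.00 E1.1774
G1 X7.00 Y15.00 E1.2772
G1 X7.00 Y21.50 E1.5366
G1 X0.00 Y21.50 E1.8160
G1 X0.00 Y0.00 E2.6741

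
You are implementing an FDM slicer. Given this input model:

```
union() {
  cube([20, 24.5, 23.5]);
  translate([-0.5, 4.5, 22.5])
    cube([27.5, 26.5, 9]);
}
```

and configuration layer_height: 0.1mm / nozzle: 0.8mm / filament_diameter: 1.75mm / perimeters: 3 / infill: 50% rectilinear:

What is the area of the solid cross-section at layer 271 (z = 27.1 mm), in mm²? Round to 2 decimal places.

728.75 mm²

At z = 27.1 mm: the cube does not reach this height (z outside [0, 23.5]); the 27.5×26.5 cube at (-0.5, 4.5) contributes its full rectangle (area 728.75 mm²); Taking the union: only the 27.5×26.5 cube at (-0.5, 4.5) is present, so the union is just that shape — area = 728.75 mm². Overall, the cross-section is a single solid region. Net area = 728.75 mm².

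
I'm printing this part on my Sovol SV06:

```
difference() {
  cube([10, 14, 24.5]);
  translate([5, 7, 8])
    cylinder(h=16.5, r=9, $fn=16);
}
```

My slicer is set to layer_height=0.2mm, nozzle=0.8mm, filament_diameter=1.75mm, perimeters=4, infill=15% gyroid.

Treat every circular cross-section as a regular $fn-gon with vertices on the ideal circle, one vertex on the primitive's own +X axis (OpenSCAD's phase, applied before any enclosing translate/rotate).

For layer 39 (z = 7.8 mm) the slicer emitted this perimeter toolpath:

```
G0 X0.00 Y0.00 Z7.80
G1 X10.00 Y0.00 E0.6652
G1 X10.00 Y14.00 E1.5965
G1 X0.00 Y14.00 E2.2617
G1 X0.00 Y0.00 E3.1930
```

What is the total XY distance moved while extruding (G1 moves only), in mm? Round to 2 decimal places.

48.00 mm

Sum the Euclidean lengths of each G1 segment: total = 48.00 mm.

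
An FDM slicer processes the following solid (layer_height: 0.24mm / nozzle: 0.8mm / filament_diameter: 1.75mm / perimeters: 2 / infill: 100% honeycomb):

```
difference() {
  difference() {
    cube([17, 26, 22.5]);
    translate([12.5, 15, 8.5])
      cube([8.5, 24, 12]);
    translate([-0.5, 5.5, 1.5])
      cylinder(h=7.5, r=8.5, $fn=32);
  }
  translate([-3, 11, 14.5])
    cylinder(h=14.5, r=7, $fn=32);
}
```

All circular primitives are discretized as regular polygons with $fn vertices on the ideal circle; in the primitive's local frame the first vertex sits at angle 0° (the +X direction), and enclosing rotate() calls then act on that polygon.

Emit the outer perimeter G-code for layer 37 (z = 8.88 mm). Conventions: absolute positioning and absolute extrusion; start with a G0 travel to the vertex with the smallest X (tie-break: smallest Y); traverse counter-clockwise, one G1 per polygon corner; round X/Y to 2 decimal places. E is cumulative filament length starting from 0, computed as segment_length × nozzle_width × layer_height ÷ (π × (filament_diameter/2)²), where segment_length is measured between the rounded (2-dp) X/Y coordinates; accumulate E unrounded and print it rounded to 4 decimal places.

G0 X0.00 Y13.95 Z8.88
G1 X1.16 Y13.84 E0.0930
G1 X2.75 Y13.35 E0.2258
G1 X4.22 Y12.57 E0.3587
G1 X5.51 Y11.51 E0.4919
G1 X6.57 Y10.22 E0.6252
G1 X7.35 Y8.75 E0.7581
G1 X7.84 Y7.16 E0.8909
G1 X8.00 Y5.50 E1.0240
G1 X7.84 Y3.84 E1.1571
G1 X7.35 Y2.25 E1.2899
G1 X6.57 Y0.78 E1.4228
G1 X5.93 Y0.00 E1.5033
G1 X17.00 Y0.00 E2.3870
G1 X17.00 Y15.00 E3.5843
G1 X12.50 Y15.00 E3.9435
G1 X12.50 Y26.00 E4.8216
G1 X0.00 Y26.00 E5.8194
G1 X0.00 Y13.95 E6.7813

At z = 8.88 mm: the 17×26 cube contributes its full rectangle; the cube at (12.5, 15) (footprint 8.5×24) is included at this height; the r=8.5 cylinder at (-0.5, 5.5) gives a regular 32-gon of circumradius 8.5 (constant along its height); Subtracting the remaining from the first: starting from the 17×26 cube, the 8.5×24 cube at (12.5, 15) partially overlaps it — only the 49.50 mm² overlap (of its 204.00 mm²) is removed, clipping the outline; the r=8.5 cylinder at (-0.5, 5.5) partially overlaps it — only the 92.47 mm² overlap (of its 225.52 mm²) is removed, clipping the outline — 1 connected region; the cylinder at (-3, 11) is not intersected at this z (z outside [14.5, 29]); Taking the first minus the rest: none of the subtracted shapes is present at this height, so the result so far is unchanged — 1 connected region. The outline is a single polygon with 18 vertices. Extrusion per mm of travel: 0.8 × 0.24 / (π × 0.875²) = 0.079824. Accumulating E over each segment gives final E = 6.7813.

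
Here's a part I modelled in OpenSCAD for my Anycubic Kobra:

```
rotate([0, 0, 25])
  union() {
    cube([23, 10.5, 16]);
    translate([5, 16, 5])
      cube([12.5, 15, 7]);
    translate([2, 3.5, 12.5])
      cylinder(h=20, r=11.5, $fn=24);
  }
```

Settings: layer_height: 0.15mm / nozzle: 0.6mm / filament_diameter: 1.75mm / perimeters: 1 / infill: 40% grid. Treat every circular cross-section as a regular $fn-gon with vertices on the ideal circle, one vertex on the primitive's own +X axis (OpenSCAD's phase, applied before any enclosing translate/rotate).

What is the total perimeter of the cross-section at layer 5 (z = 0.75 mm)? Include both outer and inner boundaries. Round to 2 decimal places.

67.00 mm

At z = 0.75 mm: the cube (footprint 23×10.5) is included at this height (perimeter 67.00 mm); the cube at (5, 16) is absent (z outside [5, 12]); the cylinder at (2, 3.5) does not reach this height (z outside [12.5, 32.5]); Combining (union): only the 23×10.5 cube is present, so the union is just that shape — boundary = 67.00 mm; (rotated 25° about Z; rotation is an isometry so areas/perimeters/island counts are preserved). Overall, the cross-section is a single solid region. Total boundary length (outer) = 67.00 mm.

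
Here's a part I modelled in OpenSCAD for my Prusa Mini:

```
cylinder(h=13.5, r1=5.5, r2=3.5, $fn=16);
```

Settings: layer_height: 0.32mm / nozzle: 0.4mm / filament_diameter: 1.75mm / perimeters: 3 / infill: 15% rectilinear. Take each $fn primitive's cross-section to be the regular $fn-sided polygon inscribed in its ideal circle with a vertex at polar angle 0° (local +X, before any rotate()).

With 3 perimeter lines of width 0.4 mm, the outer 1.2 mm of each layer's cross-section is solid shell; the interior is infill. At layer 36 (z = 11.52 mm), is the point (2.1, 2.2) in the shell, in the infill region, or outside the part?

At z = 11.52 mm: the cone: at t=0.853 of its height the radius interpolates to r₁+(r₂−r₁)t = 3.793, giving a regular 16-gon of that circumradius. Overall, the cross-section is a single solid region. The nearest boundary edge runs (2.68, 2.68)→(1.45, 3.50); distance from the point to it = 0.72 mm. The point is inside the cross-section, 0.72 mm from the nearest boundary — within the 1.2 mm shell band (3 × 0.4).

shell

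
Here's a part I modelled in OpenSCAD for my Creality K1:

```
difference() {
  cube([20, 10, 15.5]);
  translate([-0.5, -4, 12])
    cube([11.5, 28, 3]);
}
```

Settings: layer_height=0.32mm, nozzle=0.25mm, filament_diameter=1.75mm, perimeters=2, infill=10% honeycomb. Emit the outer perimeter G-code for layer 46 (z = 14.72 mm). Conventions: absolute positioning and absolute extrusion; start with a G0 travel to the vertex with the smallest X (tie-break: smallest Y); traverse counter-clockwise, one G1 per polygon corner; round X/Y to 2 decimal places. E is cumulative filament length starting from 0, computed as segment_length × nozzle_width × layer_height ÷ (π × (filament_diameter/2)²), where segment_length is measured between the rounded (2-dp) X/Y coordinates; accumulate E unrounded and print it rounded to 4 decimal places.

At z = 14.72 mm: the cube is present — its section is the full 20×10 rectangle; the 11.5×28 cube at (-0.5, -4) contributes its full rectangle; After the difference (first − rest): starting from the 20×10 cube, the 11.5×28 cube at (-0.5, -4) partially overlaps it — only the 110.00 mm² overlap (of its 322.00 mm²) is removed, clipping the outline — 1 connected region. The outline is a single polygon with 4 vertices. Extrusion per mm of travel: 0.25 × 0.32 / (π × 0.875²) = 0.033260. Accumulating E over each segment gives final E = 1.2639.

G0 X11.00 Y0.00 Z14.72
G1 X20.00 Y0.00 E0.2993
G1 X20.00 Y10.00 E0.6319
G1 X11.00 Y10.00 E0.9313
G1 X11.00 Y0.00 E1.2639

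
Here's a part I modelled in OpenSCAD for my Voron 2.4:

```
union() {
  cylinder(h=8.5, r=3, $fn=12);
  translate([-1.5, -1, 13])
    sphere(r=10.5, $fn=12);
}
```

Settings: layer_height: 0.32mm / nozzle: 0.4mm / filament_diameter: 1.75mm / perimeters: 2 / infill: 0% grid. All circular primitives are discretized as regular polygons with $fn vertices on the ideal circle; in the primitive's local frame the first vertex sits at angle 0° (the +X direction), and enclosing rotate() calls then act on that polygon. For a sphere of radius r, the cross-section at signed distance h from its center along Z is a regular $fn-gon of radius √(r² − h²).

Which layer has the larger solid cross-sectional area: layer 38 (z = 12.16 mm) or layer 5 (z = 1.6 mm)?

Layer 38 (z = 12.16): the cylinder does not reach this height (z outside [0, 8.5]); the r=10.5 sphere at (-1.5, -1) slices to a regular 12-gon of circumradius 10.466 (√(r²−h²) with h=0.84 from center) (area = (12/2)·10.466²·sin(360°/12) = 328.63 mm²); Taking the union: only the r=10.5 sphere at (-1.5, -1) is present, so the union is just that shape — area = 328.63 mm². So its area = 328.63 mm². Layer 5 (z = 1.6): the cylinder: section is a regular 12-gon, circumradius r=3 (area = (12/2)·3.000²·sin(360°/12) = 27.00 mm²); the sphere at (-1.5, -1) is not intersected at this z (|z−center|=11.400 > r=10.5); Merging all regions: only the r=3 cylinder is present, so the union is just that shape — area = 27.00 mm². So its area = 27.00 mm². Layer 38 is larger (328.63 vs 27.00 mm²).

layer 38 (z = 12.16 mm)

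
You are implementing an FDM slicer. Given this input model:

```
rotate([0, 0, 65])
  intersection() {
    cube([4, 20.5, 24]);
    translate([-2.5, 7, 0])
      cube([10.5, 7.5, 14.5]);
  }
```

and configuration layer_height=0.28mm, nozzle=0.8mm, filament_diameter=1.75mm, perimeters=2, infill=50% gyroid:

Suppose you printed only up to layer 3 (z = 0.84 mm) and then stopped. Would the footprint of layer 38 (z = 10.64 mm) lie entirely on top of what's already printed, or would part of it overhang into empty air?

entirely on top

Compare the two slices. At z = 0.84: the cube is present — its section is the full 4×20.5 rectangle (area 82.00 mm²); the 10.5×7.5 cube at (-2.5, 7) contributes its full rectangle (area 78.75 mm²); Taking the intersection: the 10.5×7.5 cube at (-2.5, 7) partially overlaps the 4×20.5 cube; clipping to the common part keeps 30.00 mm² — area = 30.00 mm²; (rotated 65° about Z; rotation is an isometry so areas/perimeters/island counts are preserved). At z = 10.64: the 4×20.5 cube contributes its full rectangle (area 82.00 mm²); the 10.5×7.5 cube at (-2.5, 7) contributes its full rectangle (area 78.75 mm²); Keeping only the common overlap: the 10.5×7.5 cube at (-2.5, 7) partially overlaps the 4×20.5 cube; clipping to the common part keeps 30.00 mm² — area = 30.00 mm²; (whole slice rotated 65° about Z — lengths, areas and connectivity unchanged). Checking containment: the cross-section at z = 10.64 is a subset of the cross-section at z = 0.84.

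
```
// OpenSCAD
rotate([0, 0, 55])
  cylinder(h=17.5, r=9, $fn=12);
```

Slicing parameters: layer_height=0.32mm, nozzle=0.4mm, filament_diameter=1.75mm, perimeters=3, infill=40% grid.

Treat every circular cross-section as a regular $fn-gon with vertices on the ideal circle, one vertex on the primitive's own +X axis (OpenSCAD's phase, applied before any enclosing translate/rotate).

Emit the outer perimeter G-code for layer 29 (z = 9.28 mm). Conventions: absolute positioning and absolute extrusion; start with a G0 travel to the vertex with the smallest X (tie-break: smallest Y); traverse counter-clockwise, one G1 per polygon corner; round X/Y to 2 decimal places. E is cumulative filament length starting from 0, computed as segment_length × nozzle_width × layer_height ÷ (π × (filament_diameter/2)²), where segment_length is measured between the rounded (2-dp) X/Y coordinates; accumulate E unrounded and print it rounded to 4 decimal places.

G0 X-8.97 Y0.78 Z9.28
G1 X-8.16 Y-3.80 E0.2475
G1 X-5.16 Y-7.37 E0.4957
G1 X-0.78 Y-8.97 E0.7438
G1 X3.80 Y-8.16 E0.9913
G1 X7.37 Y-5.16 E1.2395
G1 X8.97 Y-0.78 E1.4876
G1 X8.16 Y3.80 E1.7352
G1 X5.16 Y7.37 E1.9833
G1 X0.78 Y8.97 E2.2315
G1 X-3.80 Y8.16 E2.4790
G1 X-7.37 Y5.16 E2.7271
G1 X-8.97 Y0.78 E2.9753

At z = 9.28 mm: the r=9 cylinder gives a regular 12-gon of circumradius 9 (constant along its height); (whole slice rotated 55° about Z — lengths, areas and connectivity unchanged). The outline is a single polygon with 12 vertices. Extrusion per mm of travel: 0.4 × 0.32 / (π × 0.875²) = 0.053216. Accumulating E over each segment gives final E = 2.9753.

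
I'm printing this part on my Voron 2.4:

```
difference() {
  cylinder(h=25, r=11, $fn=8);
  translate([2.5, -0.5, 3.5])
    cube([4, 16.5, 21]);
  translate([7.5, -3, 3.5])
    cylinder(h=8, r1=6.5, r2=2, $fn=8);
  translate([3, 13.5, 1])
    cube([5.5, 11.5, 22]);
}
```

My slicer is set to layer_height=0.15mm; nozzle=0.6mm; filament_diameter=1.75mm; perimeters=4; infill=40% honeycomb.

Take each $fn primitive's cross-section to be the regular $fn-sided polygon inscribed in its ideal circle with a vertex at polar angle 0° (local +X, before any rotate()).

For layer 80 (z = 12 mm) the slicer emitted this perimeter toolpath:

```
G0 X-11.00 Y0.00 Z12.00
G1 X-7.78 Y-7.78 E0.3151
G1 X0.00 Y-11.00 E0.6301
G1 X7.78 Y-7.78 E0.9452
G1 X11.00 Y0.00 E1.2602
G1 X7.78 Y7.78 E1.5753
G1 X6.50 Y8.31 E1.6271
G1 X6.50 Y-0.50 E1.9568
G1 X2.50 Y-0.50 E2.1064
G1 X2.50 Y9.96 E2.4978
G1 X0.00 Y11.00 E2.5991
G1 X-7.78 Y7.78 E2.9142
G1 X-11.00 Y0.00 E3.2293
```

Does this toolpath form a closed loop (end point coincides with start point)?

Start point (G0): (-11.00, 0.00). End point (last G1): the path returns to the start — closed.

yes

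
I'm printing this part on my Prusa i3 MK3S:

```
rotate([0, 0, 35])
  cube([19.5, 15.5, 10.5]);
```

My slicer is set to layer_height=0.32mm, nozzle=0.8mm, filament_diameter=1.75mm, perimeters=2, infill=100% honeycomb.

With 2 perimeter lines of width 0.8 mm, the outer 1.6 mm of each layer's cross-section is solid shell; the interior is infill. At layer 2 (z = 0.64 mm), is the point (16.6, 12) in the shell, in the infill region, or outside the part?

At z = 0.64 mm: the cube (footprint 19.5×15.5) is included at this height; (rotated 35° about Z; rotation is an isometry so areas/perimeters/island counts are preserved). Overall, the cross-section is a single solid region. Undo the 35° rotation: the query point maps to (20.481, 0.308) in the un-rotated model frame. The nearest boundary edge runs (19.50, 0.00)→(19.50, 15.50); distance from the point to it = 0.98 mm. The point is not inside any of the regions above, so it lies outside the cross-section (0.98 mm from the nearest boundary).

outside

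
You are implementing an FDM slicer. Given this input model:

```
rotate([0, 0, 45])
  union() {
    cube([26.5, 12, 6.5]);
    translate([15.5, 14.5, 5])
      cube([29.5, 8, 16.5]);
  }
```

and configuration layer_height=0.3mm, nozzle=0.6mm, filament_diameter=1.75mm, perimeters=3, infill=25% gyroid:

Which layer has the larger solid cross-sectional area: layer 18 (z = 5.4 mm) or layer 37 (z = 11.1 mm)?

Layer 18 (z = 5.4): the 26.5×12 cube contributes its full rectangle (area 318.00 mm²); the cube at (15.5, 14.5) is present — its section is the full 29.5×8 rectangle (area 236.00 mm²); Taking the union: the 2 present regions are separate (no shared area or edge), so areas and boundary lengths simply add and each stays a separate island — area = 554.00 mm²; (rotated 45° about Z; rotation is an isometry so areas/perimeters/island counts are preserved). So its area = 554.00 mm². Layer 37 (z = 11.1): the cube does not reach this height (z outside [0, 6.5]); the cube at (15.5, 14.5) (footprint 29.5×8) is included at this height (area 236.00 mm²); Combining (union): only the 29.5×8 cube at (15.5, 14.5) is present, so the union is just that shape — area = 236.00 mm²; (whole slice rotated 45° about Z — lengths, areas and connectivity unchanged). So its area = 236.00 mm². Layer 18 is larger (554.00 vs 236.00 mm²).

layer 18 (z = 5.4 mm)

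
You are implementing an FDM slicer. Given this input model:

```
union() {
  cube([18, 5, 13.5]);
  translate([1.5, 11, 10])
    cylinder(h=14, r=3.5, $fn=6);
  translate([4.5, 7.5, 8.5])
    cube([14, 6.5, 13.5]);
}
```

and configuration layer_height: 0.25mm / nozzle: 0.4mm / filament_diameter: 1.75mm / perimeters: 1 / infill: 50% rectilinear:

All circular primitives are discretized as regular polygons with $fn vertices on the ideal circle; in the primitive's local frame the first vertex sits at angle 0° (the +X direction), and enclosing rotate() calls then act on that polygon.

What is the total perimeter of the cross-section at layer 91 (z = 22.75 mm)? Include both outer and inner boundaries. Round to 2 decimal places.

21.00 mm

At z = 22.75 mm: the cube does not reach this height (z outside [0, 13.5]); the cylinder at (1.5, 11): section is a regular 6-gon, circumradius r=3.5 (perimeter = 2·6·3.500·sin(180°/6) = 21.00 mm); the cube at (4.5, 7.5) is absent (z outside [8.5, 22]); Merging all regions: only the r=3.5 cylinder at (1.5, 11) is present, so the union is just that shape — boundary = 21.00 mm. Overall, the cross-section is a single solid region. Total boundary length (outer) = 21.00 mm.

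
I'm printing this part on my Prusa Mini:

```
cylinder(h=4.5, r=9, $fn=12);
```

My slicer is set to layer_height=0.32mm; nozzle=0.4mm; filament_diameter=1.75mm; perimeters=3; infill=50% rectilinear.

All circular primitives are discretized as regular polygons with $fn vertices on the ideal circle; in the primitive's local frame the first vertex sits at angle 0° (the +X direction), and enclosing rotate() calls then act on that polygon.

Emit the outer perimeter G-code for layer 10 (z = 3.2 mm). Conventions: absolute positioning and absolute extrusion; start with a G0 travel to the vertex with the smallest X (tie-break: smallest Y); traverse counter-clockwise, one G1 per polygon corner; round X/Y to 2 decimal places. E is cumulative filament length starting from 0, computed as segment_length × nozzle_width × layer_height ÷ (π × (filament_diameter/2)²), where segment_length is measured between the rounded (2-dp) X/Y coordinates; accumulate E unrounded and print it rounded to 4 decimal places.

G0 X-9.00 Y0.00 Z3.20
G1 X-7.79 Y-4.50 E0.2480
G1 X-4.50 Y-7.79 E0.4956
G1 X0.00 Y-9.00 E0.7436
G1 X4.50 Y-7.79 E0.9915
G1 X7.79 Y-4.50 E1.2391
G1 X9.00 Y0.00 E1.4871
G1 X7.79 Y4.50 E1.7351
G1 X4.50 Y7.79 E1.9827
G1 X0.00 Y9.00 E2.2307
G1 X-4.50 Y7.79 E2.4787
G1 X-7.79 Y4.50 E2.7263
G1 X-9.00 Y0.00 E2.9742

At z = 3.2 mm: the r=9 cylinder gives a regular 12-gon of circumradius 9 (constant along its height). The outline is a single polygon with 12 vertices. Extrusion per mm of travel: 0.4 × 0.32 / (π × 0.875²) = 0.053216. Accumulating E over each segment gives final E = 2.9742.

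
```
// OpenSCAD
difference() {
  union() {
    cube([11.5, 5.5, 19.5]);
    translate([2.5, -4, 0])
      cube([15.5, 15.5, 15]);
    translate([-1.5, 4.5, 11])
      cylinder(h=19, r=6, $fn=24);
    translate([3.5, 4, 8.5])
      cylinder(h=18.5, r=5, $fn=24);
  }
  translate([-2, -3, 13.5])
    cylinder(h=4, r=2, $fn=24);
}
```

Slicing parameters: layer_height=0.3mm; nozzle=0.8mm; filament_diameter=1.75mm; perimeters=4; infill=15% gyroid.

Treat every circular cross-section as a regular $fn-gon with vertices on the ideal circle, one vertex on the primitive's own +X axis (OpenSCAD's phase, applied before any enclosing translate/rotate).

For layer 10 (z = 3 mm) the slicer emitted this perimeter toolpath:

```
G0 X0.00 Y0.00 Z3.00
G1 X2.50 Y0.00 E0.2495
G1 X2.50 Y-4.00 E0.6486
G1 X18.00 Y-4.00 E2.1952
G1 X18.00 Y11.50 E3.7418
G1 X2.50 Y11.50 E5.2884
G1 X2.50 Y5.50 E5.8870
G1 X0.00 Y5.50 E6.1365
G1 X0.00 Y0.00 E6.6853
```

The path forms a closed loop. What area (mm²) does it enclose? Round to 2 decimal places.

254.00 mm²

Apply the shoelace formula to the sequence of (X, Y) vertices; enclosed area = 254.00 mm².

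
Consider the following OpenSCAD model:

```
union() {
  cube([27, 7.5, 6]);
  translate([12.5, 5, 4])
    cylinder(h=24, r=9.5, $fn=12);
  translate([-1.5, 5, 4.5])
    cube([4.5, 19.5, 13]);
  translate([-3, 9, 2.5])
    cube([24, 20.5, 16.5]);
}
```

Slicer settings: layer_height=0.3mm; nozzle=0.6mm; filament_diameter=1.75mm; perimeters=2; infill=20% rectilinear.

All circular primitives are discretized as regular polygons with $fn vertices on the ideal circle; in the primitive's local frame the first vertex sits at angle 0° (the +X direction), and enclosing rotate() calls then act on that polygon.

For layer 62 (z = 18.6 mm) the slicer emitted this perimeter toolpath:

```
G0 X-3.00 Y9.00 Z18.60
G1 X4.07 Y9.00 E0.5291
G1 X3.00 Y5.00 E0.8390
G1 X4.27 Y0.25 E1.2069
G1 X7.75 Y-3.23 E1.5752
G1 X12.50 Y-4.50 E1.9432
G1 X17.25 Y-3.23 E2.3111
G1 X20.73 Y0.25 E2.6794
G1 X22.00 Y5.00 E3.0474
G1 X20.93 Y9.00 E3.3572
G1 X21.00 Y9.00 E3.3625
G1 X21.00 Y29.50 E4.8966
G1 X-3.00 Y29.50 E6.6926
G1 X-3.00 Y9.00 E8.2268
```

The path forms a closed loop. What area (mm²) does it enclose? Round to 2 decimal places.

Apply the shoelace formula to the sequence of (X, Y) vertices; enclosed area = 699.14 mm².

699.14 mm²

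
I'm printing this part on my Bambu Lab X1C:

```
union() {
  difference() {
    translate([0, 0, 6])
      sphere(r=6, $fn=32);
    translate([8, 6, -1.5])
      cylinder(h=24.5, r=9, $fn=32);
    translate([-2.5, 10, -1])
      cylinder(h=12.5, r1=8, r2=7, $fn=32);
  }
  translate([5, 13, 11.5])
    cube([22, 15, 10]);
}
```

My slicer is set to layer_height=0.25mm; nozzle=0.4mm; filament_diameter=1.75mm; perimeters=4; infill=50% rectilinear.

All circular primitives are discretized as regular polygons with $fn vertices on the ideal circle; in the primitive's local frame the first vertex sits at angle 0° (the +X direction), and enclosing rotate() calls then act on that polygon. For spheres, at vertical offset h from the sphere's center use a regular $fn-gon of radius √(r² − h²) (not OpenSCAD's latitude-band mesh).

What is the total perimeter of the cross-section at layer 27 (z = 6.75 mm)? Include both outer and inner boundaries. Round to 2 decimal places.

32.31 mm

At z = 6.75 mm: the r=6 sphere slices to a regular 32-gon of circumradius 5.953 (√(r²−h²) with h=0.75 from center) (perimeter = 2·32·5.953·sin(180°/32) = 37.34 mm); the r=9 cylinder at (8, 6) contributes a regular 32-gon of circumradius 9 (perimeter = 2·32·9.000·sin(180°/32) = 56.46 mm); the cone at (-2.5, 10) contributes a regular 32-gon of circumradius 7.380 (interpolated between r1=8 and r2=7 at t=0.620) (perimeter = 2·32·7.380·sin(180°/32) = 46.30 mm); Taking the first minus the rest: starting from the r=6 sphere, the r=9 cylinder at (8, 6) partially overlaps it — only the 36.26 mm² overlap (of its 252.84 mm²) is removed, clipping the outline; the cone at (-2.5, 10) partially overlaps it — only the 9.40 mm² overlap (of its 170.01 mm²) is removed, clipping the outline — boundary = 32.31 mm; the cube at (5, 13) does not reach this height (z outside [11.5, 21.5]); Combining (union): only that combined region is present, so the union is just that shape — boundary = 32.31 mm. Overall, the cross-section is a single solid region. Total boundary length (outer) = 32.31 mm.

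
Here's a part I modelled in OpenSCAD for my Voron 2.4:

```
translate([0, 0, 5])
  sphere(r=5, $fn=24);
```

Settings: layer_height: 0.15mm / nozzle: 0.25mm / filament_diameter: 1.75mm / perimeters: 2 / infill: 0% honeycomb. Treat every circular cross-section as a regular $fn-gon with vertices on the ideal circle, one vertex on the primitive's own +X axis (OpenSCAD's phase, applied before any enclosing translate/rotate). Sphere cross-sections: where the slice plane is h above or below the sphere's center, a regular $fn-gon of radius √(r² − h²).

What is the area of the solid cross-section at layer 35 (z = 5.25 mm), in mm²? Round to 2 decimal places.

77.45 mm²

At z = 5.25 mm: the r=5 sphere slices to a regular 24-gon of circumradius 4.994 (√(r²−h²) with h=0.25 from center) (area = (24/2)·4.994²·sin(360°/24) = 77.45 mm²). Overall, the cross-section is a single solid region. Net area = 77.45 mm².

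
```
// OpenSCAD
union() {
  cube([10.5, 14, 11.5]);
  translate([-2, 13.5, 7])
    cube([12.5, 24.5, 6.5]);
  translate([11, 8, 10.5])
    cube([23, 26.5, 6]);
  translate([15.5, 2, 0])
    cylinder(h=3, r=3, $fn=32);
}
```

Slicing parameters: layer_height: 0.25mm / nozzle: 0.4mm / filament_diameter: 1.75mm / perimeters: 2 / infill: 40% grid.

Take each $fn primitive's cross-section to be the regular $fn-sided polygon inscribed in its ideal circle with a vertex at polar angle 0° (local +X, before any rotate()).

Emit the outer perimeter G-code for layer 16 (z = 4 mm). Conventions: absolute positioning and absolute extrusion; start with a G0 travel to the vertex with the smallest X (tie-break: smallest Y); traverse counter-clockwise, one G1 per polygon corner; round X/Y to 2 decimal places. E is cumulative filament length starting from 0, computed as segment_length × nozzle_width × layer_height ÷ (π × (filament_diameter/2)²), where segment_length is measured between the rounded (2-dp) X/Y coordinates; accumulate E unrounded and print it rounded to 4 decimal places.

G0 X0.00 Y0.00 Z4.00
G1 X10.50 Y0.00 E0.4365
G1 X10.50 Y14.00 E1.0186
G1 X0.00 Y14.00 E1.4551
G1 X0.00 Y0.00 E2.0372

At z = 4 mm: the cube is present — its section is the full 10.5×14 rectangle; the cube at (-2, 13.5) does not reach this height (z outside [7, 13.5]); the cube at (11, 8) is not intersected at this z (z outside [10.5, 16.5]); the cylinder at (15.5, 2) does not reach this height (z outside [0, 3]); Merging all regions: only the 10.5×14 cube is present, so the union is just that shape — 1 connected region. The outline is a single polygon with 4 vertices. Extrusion per mm of travel: 0.4 × 0.25 / (π × 0.875²) = 0.041575. Accumulating E over each segment gives final E = 2.0372.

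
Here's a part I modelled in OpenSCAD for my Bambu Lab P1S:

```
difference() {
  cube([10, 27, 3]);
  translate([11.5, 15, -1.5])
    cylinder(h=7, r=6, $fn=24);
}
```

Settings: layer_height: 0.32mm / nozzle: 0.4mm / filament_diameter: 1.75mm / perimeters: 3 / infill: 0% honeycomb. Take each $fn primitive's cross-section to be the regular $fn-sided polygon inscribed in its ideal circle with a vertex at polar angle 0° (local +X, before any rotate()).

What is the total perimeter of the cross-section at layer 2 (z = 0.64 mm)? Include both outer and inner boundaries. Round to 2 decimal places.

At z = 0.64 mm: the 10×27 cube contributes its full rectangle (perimeter 74.00 mm); the r=6 cylinder at (11.5, 15) gives a regular 24-gon of circumradius 6 (constant along its height) (perimeter = 2·24·6.000·sin(180°/24) = 37.59 mm); Taking the first minus the rest: starting from the 10×27 cube, the r=6 cylinder at (11.5, 15) partially overlaps it — only the 38.20 mm² overlap (of its 111.81 mm²) is removed, clipping the outline — boundary = 78.16 mm. Overall, the cross-section is a single solid region. Total boundary length (outer) = 78.16 mm.

78.16 mm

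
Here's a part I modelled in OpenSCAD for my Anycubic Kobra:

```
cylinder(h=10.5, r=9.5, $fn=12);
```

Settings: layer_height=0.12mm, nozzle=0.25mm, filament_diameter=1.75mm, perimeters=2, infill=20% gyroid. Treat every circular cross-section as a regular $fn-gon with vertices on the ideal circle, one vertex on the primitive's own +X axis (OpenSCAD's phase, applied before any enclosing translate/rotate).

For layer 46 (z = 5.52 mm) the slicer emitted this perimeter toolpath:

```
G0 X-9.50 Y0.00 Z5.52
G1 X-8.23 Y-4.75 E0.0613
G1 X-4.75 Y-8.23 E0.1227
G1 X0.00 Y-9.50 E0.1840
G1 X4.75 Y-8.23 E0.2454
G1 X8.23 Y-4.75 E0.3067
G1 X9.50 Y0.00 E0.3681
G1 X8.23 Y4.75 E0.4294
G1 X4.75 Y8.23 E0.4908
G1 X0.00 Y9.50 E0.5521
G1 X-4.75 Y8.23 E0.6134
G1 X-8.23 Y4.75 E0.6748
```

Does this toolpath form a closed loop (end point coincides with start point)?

Start point (G0): (-9.50, 0.00). End point (last G1): the path does not return to the start — open.

no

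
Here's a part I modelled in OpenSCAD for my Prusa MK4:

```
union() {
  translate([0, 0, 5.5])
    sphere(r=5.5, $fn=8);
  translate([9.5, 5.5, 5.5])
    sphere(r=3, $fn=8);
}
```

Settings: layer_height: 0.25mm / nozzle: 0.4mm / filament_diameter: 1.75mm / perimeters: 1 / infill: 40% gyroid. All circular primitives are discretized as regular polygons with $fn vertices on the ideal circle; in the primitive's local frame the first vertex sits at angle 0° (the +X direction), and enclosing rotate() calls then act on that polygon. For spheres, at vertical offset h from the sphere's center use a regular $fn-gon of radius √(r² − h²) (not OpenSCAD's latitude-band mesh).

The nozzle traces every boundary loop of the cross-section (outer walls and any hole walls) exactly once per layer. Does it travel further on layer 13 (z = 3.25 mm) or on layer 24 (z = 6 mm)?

layer 24 (z = 6 mm)

Layer 13 (z = 3.25): the sphere: section is a regular 8-gon, circumradius = √(r²−h²) = √(5.5²−2.25²) = 5.019 (perimeter = 2·8·5.019·sin(180°/8) = 30.73 mm); the sphere at (9.5, 5.5): section is a regular 8-gon, circumradius = √(r²−h²) = √(3²−2.25²) = 1.984 (perimeter = 2·8·1.984·sin(180°/8) = 12.15 mm); Combining (union): the 2 present regions are separate (no shared area or edge), so areas and boundary lengths simply add and each stays a separate island — boundary = 42.88 mm. So its perimeter = 42.88 mm. Layer 24 (z = 6): the r=5.5 sphere contributes a regular 8-gon of circumradius √(5.5²−0.5²) = 5.477 (perimeter = 2·8·5.477·sin(180°/8) = 33.54 mm); the r=3 sphere at (9.5, 5.5) slices to a regular 8-gon of circumradius 2.958 (√(r²−h²) with h=0.5 from center) (perimeter = 2·8·2.958·sin(180°/8) = 18.11 mm); Merging all regions: the 2 present regions are separate (no shared area or edge), so areas and boundary lengths simply add and each stays a separate island — boundary = 51.65 mm. So its perimeter = 51.65 mm. Layer 24 is larger (51.65 vs 42.88 mm).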